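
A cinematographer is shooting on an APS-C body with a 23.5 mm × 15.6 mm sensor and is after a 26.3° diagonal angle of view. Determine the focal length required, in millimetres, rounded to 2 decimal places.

60.37 mm

Sensor diagonal = √(23.5² + 15.6²) = √795.6100 ≈ 28.2066 mm.
From α = 2·arctan(d/2f) we get f = d / (2·tan(α/2)).
With d = 28.2066 mm and α/2 = 13.15°, tan(α/2) ≈ 0.23363, so f ≈ 28.2066 / 0.46725 ≈ 60.3665 mm.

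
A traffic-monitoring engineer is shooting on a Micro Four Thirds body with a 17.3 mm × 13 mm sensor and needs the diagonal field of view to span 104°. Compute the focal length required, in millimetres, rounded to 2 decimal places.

8.45 mm

Sensor diagonal = √(17.3² + 13²) = √468.2900 ≈ 21.6400 mm.
From α = 2·arctan(d/2f) we get f = d / (2·tan(α/2)).
With d = 21.6400 mm and α/2 = 52°, tan(α/2) ≈ 1.27994, so f ≈ 21.6400 / 2.55988 ≈ 8.4535 mm.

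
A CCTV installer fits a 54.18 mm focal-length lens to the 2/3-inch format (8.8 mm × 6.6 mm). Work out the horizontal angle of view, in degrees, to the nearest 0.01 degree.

Angle of view α = 2·arctan(w/2f) with w = 8.8 mm and f = 54.18 mm.
w/2f = 0.08121; arctan(0.08121) ≈ 4.6428°, so α ≈ 9.2857°.

9.29°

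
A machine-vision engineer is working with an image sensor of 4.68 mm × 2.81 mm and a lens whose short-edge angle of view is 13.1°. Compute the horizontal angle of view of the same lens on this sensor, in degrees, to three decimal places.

From the short-edge AOV: f = 2.81 / (2·tan(6.55°)) = 2.81 / 0.22964 ≈ 12.2366 mm.
Horizontal AOV = 2·arctan(4.68 / (2 × 12.2366)) = 2·arctan(0.19123) ≈ 21.6519°.

21.652°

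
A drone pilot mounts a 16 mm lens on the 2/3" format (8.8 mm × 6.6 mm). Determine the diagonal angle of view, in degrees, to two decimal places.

37.94°

Sensor diagonal = √(8.8² + 6.6²) = √121.0000 ≈ 11.0000 mm.
Angle of view α = 2·arctan(d/2f) with d = 11.0000 mm and f = 16 mm.
d/2f = 0.34375; arctan(0.34375) ≈ 18.9704°, so α ≈ 37.9408°.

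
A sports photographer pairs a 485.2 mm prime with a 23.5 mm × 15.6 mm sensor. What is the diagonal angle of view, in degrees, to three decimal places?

3.330°

Sensor diagonal = √(23.5² + 15.6²) = √795.6100 ≈ 28.2066 mm.
Angle of view α = 2·arctan(d/2f) with d = 28.2066 mm and f = 485.2 mm.
d/2f = 0.02907; arctan(0.02907) ≈ 1.6649°, so α ≈ 3.3299°.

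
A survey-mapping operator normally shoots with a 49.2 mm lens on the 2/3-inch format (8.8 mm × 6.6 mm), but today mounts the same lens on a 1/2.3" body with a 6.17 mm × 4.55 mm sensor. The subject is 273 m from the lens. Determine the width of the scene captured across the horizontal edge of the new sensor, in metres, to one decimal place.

34.2 m

The focal length stays 49.2 mm; the relevant sensor dimension is now w = 6.17 mm. Object distance dₒ = 273 m = 273000 mm.
Thin-lens field width W = w·(dₒ − f)/f = 6.17 × (273000 − 49.2)/49.2 ≈ 34229.806 mm = 34.2298 m.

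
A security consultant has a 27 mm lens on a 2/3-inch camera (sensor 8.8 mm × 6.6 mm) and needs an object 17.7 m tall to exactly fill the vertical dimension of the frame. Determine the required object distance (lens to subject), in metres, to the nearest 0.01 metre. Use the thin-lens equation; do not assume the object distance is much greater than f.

72.44 m

W: 17.7 m = 17700 mm.
Magnification m = h/W = dᵢ/dₒ; combined with 1/f = 1/dₒ + 1/dᵢ this gives dₒ = f·(1 + W/h).
dₒ = 27 mm × (1 + 17700/6.6) = 27 × 2682.8182 ≈ 72436.091 mm = 72.4361 m.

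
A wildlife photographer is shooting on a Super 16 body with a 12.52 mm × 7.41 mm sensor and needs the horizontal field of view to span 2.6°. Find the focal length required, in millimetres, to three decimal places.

275.854 mm

From α = 2·arctan(w/2f) we get f = w / (2·tan(α/2)).
With w = 12.52 mm and α/2 = 1.3°, tan(α/2) ≈ 0.02269, so f ≈ 12.52 / 0.04539 ≈ 275.8539 mm.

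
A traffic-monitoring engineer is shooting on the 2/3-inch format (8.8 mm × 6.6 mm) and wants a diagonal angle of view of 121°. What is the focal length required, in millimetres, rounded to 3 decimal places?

Sensor diagonal = √(8.8² + 6.6²) = √121.0000 ≈ 11.0000 mm.
From α = 2·arctan(d/2f) we get f = d / (2·tan(α/2)).
With d = 11.0000 mm and α/2 = 60.5°, tan(α/2) ≈ 1.76749, so f ≈ 11.0000 / 3.53499 ≈ 3.1118 mm.

3.112 mm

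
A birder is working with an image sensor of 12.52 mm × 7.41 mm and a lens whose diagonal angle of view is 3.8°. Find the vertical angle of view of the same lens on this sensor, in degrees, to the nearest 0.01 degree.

1.94°

Sensor diagonal = √(12.52² + 7.41²) = √211.6585 ≈ 14.5485 mm.
From the diagonal AOV: f = 14.5485 / (2·tan(1.9°)) = 14.5485 / 0.06635 ≈ 219.2793 mm.
Vertical AOV = 2·arctan(7.41 / (2 × 219.2793)) = 2·arctan(0.01690) ≈ 1.9360°.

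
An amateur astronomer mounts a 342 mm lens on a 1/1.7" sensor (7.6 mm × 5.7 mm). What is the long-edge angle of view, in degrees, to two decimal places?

Angle of view α = 2·arctan(w/2f) with w = 7.6 mm and f = 342 mm.
w/2f = 0.01111; arctan(0.01111) ≈ 0.6366°, so α ≈ 1.2732°.

1.27°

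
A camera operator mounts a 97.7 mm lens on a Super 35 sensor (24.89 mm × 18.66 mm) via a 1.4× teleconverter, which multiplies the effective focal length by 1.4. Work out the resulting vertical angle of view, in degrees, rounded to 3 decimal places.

Effective focal length f = 97.7 × 1.4 = 136.78 mm.
α = 2·arctan(18.66 / (2 × 136.78)) = 2·arctan(0.06821) ≈ 7.8044°.

7.804°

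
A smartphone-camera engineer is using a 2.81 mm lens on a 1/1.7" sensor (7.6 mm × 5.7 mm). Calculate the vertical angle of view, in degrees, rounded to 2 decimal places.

Angle of view α = 2·arctan(h/2f) with h = 5.7 mm and f = 2.81 mm.
h/2f = 1.01423; arctan(1.01423) ≈ 45.4049°, so α ≈ 90.8098°.

90.81°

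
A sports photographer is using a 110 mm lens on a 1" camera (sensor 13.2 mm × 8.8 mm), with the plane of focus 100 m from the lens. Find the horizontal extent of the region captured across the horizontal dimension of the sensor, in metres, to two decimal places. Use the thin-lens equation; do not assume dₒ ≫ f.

dₒ: 100 m = 100000 mm.
Similar triangles through the lens centre give W/dₒ = w/dᵢ; with 1/f = 1/dₒ + 1/dᵢ this gives W = w·(dₒ − f)/f.
W = 13.2 mm × (100000 − 110) / 110 = 13.2 × 908.0909 ≈ 11986.800 mm = 11.9868 m.

11.99 m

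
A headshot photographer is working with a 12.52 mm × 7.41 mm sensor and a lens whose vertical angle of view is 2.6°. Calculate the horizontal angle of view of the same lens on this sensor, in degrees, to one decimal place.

From the vertical AOV: f = 7.41 / (2·tan(1.3°)) = 7.41 / 0.04539 ≈ 163.2649 mm.
Horizontal AOV = 2·arctan(12.52 / (2 × 163.2649)) = 2·arctan(0.03834) ≈ 4.3916°.

4.4°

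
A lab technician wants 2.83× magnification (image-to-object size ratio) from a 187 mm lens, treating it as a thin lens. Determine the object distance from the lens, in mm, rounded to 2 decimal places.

253.08 mm

With m = dᵢ/dₒ and 1/f = 1/dₒ + 1/dᵢ, substituting dᵢ = m·dₒ gives 1/f = (1 + 1/m)/dₒ, hence dₒ = f·(1 + 1/m).
dₒ = 187 × (1 + 1/2.83) = 187 × 1.35336 ≈ 253.078 mm.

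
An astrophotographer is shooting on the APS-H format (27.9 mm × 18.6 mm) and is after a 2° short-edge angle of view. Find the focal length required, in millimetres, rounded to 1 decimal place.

From α = 2·arctan(h/2f) we get f = h / (2·tan(α/2)).
With h = 18.6 mm and α/2 = 1°, tan(α/2) ≈ 0.01746, so f ≈ 18.6 / 0.03491 ≈ 532.7966 mm.

532.8 mm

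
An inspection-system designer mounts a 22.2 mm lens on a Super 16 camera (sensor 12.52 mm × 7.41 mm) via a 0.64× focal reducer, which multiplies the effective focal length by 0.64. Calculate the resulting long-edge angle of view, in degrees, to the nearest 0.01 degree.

Effective focal length f = 22.2 × 0.64 = 14.208 mm.
α = 2·arctan(12.52 / (2 × 14.208)) = 2·arctan(0.44060) ≈ 47.5563°.

47.56°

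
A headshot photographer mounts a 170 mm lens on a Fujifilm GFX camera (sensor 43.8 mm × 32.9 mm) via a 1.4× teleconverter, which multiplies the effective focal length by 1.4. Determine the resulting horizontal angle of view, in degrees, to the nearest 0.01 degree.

10.51°

Effective focal length f = 170 × 1.4 = 238 mm.
α = 2·arctan(43.8 / (2 × 238)) = 2·arctan(0.09202) ≈ 10.5147°.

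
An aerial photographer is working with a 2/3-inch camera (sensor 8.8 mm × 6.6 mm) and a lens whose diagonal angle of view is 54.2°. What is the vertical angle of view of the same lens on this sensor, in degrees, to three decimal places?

34.137°

Sensor diagonal = √(8.8² + 6.6²) = √121.0000 ≈ 11.0000 mm.
From the diagonal AOV: f = 11.0000 / (2·tan(27.1°)) = 11.0000 / 1.02345 ≈ 10.7479 mm.
Vertical AOV = 2·arctan(6.6 / (2 × 10.7479)) = 2·arctan(0.30704) ≈ 34.1367°.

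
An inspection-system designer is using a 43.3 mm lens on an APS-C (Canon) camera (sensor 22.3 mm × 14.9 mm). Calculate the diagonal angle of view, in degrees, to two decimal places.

34.42°

Sensor diagonal = √(22.3² + 14.9²) = √719.3000 ≈ 26.8198 mm.
Angle of view α = 2·arctan(d/2f) with d = 26.8198 mm and f = 43.3 mm.
d/2f = 0.30970; arctan(0.30970) ≈ 17.2076°, so α ≈ 34.4152°.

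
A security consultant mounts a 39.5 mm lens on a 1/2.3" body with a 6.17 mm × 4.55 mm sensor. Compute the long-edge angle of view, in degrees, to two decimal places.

8.93°

Angle of view α = 2·arctan(w/2f) with w = 6.17 mm and f = 39.5 mm.
w/2f = 0.07810; arctan(0.07810) ≈ 4.4658°, so α ≈ 8.9316°.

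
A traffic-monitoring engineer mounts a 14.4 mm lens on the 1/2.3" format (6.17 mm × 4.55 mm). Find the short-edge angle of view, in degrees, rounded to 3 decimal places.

Angle of view α = 2·arctan(h/2f) with h = 4.55 mm and f = 14.4 mm.
h/2f = 0.15799; arctan(0.15799) ≈ 8.9777°, so α ≈ 17.9555°.

17.955°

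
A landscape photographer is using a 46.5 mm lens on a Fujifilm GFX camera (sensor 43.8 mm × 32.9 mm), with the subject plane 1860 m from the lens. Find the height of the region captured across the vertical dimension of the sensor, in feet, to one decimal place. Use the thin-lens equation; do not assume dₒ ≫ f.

4317.5 ft

dₒ: 1860 m = 1.86e+06 mm.
Similar triangles through the lens centre give W/dₒ = h/dᵢ; with 1/f = 1/dₒ + 1/dᵢ this gives W = h·(dₒ − f)/f.
W = 32.9 mm × (1.86e+06 − 46.5) / 46.5 = 32.9 × 39999.0000 ≈ 1315967.100 mm = 1315967.100/304.8 ft = 4317.48 ft.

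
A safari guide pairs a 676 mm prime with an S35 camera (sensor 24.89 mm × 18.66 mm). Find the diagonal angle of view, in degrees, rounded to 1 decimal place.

Sensor diagonal = √(24.89² + 18.66²) = √967.7077 ≈ 31.1080 mm.
Angle of view α = 2·arctan(d/2f) with d = 31.1080 mm and f = 676 mm.
d/2f = 0.02301; arctan(0.02301) ≈ 1.3181°, so α ≈ 2.6362°.

2.6°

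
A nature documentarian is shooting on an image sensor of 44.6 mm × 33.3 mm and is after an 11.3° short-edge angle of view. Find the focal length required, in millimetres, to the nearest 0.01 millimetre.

168.30 mm

From α = 2·arctan(h/2f) we get f = h / (2·tan(α/2)).
With h = 33.3 mm and α/2 = 5.65°, tan(α/2) ≈ 0.09893, so f ≈ 33.3 / 0.19786 ≈ 168.2974 mm.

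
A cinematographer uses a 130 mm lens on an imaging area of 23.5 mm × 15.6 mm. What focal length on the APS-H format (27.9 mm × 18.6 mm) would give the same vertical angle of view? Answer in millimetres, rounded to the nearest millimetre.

155 mm

Equal angle of view means equal height/f ratio, so f₂ = f₁ · (height₂/height₁) = 130 × 18.6/15.6.
f₂ = 130 × 1.19231 ≈ 155.000 mm.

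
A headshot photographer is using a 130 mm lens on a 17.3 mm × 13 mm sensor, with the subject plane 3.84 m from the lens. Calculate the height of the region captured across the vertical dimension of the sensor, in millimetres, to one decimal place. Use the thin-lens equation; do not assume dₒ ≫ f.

371.0 mm

dₒ: 3.84 m = 3840 mm.
Similar triangles through the lens centre give W/dₒ = h/dᵢ; with 1/f = 1/dₒ + 1/dᵢ this gives W = h·(dₒ − f)/f.
W = 13 mm × (3840 − 130) / 130 = 13 × 28.5385 ≈ 371.000 mm.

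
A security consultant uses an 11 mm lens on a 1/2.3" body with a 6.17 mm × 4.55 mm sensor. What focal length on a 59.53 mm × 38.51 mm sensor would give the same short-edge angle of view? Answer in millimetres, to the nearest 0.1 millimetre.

93.1 mm

Equal angle of view means equal height/f ratio, so f₂ = f₁ · (height₂/height₁) = 11 × 38.51/4.55.
f₂ = 11 × 8.46374 ≈ 93.101 mm.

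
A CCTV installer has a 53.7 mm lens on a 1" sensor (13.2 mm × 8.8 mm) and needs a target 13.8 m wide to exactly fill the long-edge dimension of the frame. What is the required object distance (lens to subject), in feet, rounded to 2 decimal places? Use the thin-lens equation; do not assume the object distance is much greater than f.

184.37 ft

W: 13.8 m = 13800 mm.
Magnification m = w/W = dᵢ/dₒ; combined with 1/f = 1/dₒ + 1/dᵢ this gives dₒ = f·(1 + W/w).
dₒ = 53.7 mm × (1 + 13800/13.2) = 53.7 × 1046.4545 ≈ 56194.609 mm = 56194.609/304.8 ft = 184.366 ft.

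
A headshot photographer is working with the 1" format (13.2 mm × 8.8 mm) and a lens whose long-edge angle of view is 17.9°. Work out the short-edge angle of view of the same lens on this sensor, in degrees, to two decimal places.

11.99°

From the long-edge AOV: f = 13.2 / (2·tan(8.95°)) = 13.2 / 0.31498 ≈ 41.9074 mm.
Short-edge AOV = 2·arctan(8.8 / (2 × 41.9074)) = 2·arctan(0.10499) ≈ 11.9874°.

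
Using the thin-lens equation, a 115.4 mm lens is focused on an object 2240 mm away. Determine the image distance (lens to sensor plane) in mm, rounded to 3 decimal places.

121.668 mm

1/dᵢ = 1/f − 1/dₒ = 1/115.4 − 1/2240 = 0.0082191 mm⁻¹.
dᵢ = 1/0.0082191 ≈ 121.6681 mm.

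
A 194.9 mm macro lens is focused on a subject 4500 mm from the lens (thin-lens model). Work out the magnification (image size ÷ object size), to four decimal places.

0.0453×

Thin lens: 1/f = 1/dₒ + 1/dᵢ → 1/dᵢ = 1/194.9 − 1/4500 = 0.0049086 mm⁻¹, so dᵢ ≈ 203.7235 mm.
Magnification m = dᵢ/dₒ = 203.7235/4500 ≈ 0.04527.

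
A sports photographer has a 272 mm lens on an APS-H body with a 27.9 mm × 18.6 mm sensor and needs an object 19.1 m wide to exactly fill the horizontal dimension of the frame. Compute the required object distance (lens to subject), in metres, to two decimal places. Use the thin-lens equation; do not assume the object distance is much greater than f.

W: 19.1 m = 19100 mm.
Magnification m = w/W = dᵢ/dₒ; combined with 1/f = 1/dₒ + 1/dᵢ this gives dₒ = f·(1 + W/w).
dₒ = 272 mm × (1 + 19100/27.9) = 272 × 685.5878 ≈ 186479.885 mm = 186.48 m.

186.48 m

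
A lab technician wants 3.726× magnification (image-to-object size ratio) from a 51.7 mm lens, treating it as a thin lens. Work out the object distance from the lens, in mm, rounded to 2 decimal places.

65.58 mm

With m = dᵢ/dₒ and 1/f = 1/dₒ + 1/dᵢ, substituting dᵢ = m·dₒ gives 1/f = (1 + 1/m)/dₒ, hence dₒ = f·(1 + 1/m).
dₒ = 51.7 × (1 + 1/3.726) = 51.7 × 1.26838 ≈ 65.575 mm.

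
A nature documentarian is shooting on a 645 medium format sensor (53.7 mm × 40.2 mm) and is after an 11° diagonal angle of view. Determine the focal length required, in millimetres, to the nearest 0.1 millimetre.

Sensor diagonal = √(53.7² + 40.2²) = √4499.7300 ≈ 67.0800 mm.
From α = 2·arctan(d/2f) we get f = d / (2·tan(α/2)).
With d = 67.0800 mm and α/2 = 5.5°, tan(α/2) ≈ 0.09629, so f ≈ 67.0800 / 0.19258 ≈ 348.3264 mm.

348.3 mm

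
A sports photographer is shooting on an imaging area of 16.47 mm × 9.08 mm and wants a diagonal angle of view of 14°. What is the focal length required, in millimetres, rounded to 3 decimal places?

76.586 mm

Sensor diagonal = √(16.47² + 9.08²) = √353.7073 ≈ 18.8071 mm.
From α = 2·arctan(d/2f) we get f = d / (2·tan(α/2)).
With d = 18.8071 mm and α/2 = 7°, tan(α/2) ≈ 0.12278, so f ≈ 18.8071 / 0.24557 ≈ 76.5858 mm.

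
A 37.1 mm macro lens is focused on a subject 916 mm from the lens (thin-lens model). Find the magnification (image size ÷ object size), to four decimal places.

Thin lens: 1/f = 1/dₒ + 1/dᵢ → 1/dᵢ = 1/37.1 − 1/916 = 0.0258625 mm⁻¹, so dᵢ ≈ 38.6661 mm.
Magnification m = dᵢ/dₒ = 38.6661/916 ≈ 0.04221.

0.0422×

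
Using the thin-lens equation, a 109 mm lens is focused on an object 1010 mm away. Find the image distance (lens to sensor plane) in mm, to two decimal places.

122.19 mm

1/dᵢ = 1/f − 1/dₒ = 1/109 − 1/1010 = 0.0081842 mm⁻¹.
dᵢ = 1/0.0081842 ≈ 122.1865 mm.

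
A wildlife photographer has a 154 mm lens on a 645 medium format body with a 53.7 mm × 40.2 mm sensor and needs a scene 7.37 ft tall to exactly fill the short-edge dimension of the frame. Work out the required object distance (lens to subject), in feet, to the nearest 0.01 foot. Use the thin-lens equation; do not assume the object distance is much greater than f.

W: 7.37 ft × 304.8 mm/ft = 2246.38 mm.
Magnification m = h/W = dᵢ/dₒ; combined with 1/f = 1/dₒ + 1/dᵢ this gives dₒ = f·(1 + W/h).
dₒ = 154 mm × (1 + 2246.38/40.2) = 154 × 56.8800 ≈ 8759.520 mm = 8759.520/304.8 ft = 28.7386 ft.

28.74 ft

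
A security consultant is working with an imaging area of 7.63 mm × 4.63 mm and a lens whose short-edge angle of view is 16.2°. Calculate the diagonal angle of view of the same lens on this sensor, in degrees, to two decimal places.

30.68°

From the short-edge AOV: f = 4.63 / (2·tan(8.1°)) = 4.63 / 0.28464 ≈ 16.2660 mm.
Sensor diagonal = √(7.63² + 4.63²) = √79.6538 ≈ 8.9249 mm.
Diagonal AOV = 2·arctan(8.9249 / (2 × 16.2660)) = 2·arctan(0.27434) ≈ 30.6823°.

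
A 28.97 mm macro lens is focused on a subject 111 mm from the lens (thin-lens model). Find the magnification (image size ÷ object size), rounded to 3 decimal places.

Thin lens: 1/f = 1/dₒ + 1/dᵢ → 1/dᵢ = 1/28.97 − 1/111 = 0.0255095 mm⁻¹, so dᵢ ≈ 39.2011 mm.
Magnification m = dᵢ/dₒ = 39.2011/111 ≈ 0.35316.

0.353×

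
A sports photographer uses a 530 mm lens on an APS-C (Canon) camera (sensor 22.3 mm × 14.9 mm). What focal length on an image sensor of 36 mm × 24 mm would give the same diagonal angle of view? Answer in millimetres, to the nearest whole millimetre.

Sensor diagonal = √(22.3² + 14.9²) = √719.3000 ≈ 26.8198 mm.
Sensor diagonal = √(36² + 24²) = √1872.0000 ≈ 43.2666 mm.
Equal angle of view means equal diagonal/f ratio, so f₂ = f₁ · (diagonal₂/diagonal₁) = 530 × 43.2666/26.8198.
f₂ = 530 × 1.61324 ≈ 855.015 mm.

855 mm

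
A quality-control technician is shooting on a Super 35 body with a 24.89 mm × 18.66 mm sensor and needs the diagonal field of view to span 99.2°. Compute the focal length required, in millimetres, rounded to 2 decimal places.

13.24 mm

Sensor diagonal = √(24.89² + 18.66²) = √967.7077 ≈ 31.1080 mm.
From α = 2·arctan(d/2f) we get f = d / (2·tan(α/2)).
With d = 31.1080 mm and α/2 = 49.6°, tan(α/2) ≈ 1.17500, so f ≈ 31.1080 / 2.34999 ≈ 13.2375 mm.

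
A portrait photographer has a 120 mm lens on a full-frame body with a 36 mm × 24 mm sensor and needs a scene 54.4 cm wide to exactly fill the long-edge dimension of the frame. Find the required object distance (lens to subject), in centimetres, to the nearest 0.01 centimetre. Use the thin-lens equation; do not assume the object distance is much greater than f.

193.33 cm

W: 54.4 cm = 544 mm.
Magnification m = w/W = dᵢ/dₒ; combined with 1/f = 1/dₒ + 1/dᵢ this gives dₒ = f·(1 + W/w).
dₒ = 120 mm × (1 + 544/36) = 120 × 16.1111 ≈ 1933.333 mm = 193.333 cm.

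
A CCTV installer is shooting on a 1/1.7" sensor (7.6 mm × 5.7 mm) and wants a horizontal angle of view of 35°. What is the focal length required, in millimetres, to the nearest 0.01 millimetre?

From α = 2·arctan(w/2f) we get f = w / (2·tan(α/2)).
With w = 7.6 mm and α/2 = 17.5°, tan(α/2) ≈ 0.31530, so f ≈ 7.6 / 0.63060 ≈ 12.0521 mm.

12.05 mm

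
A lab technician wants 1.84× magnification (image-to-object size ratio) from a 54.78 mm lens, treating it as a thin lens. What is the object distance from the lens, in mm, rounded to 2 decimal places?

With m = dᵢ/dₒ and 1/f = 1/dₒ + 1/dᵢ, substituting dᵢ = m·dₒ gives 1/f = (1 + 1/m)/dₒ, hence dₒ = f·(1 + 1/m).
dₒ = 54.78 × (1 + 1/1.84) = 54.78 × 1.54348 ≈ 84.552 mm.

84.55 mm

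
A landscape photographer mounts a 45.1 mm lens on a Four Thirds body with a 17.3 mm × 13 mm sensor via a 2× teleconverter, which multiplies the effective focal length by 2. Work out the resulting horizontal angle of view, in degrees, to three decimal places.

Effective focal length f = 45.1 × 2 = 90.2 mm.
α = 2·arctan(17.3 / (2 × 90.2)) = 2·arctan(0.09590) ≈ 10.9556°.

10.956°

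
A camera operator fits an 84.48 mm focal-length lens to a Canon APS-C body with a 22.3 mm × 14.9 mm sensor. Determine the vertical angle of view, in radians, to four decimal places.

Angle of view α = 2·arctan(h/2f) with h = 14.9 mm and f = 84.48 mm.
h/2f = 0.08819; arctan(0.08819) ≈ 0.0880 rad, so α ≈ 0.1759 rad.

0.1759 rad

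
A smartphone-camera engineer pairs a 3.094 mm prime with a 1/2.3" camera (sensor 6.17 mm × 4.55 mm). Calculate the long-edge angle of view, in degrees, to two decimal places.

Angle of view α = 2·arctan(w/2f) with w = 6.17 mm and f = 3.094 mm.
w/2f = 0.99709; arctan(0.99709) ≈ 44.9165°, so α ≈ 89.8331°.

89.83°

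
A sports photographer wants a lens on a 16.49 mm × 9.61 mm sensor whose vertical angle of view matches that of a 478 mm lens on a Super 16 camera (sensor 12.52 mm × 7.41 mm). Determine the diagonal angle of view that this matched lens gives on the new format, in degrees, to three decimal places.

1.764°

Equal vertical AOV ⇒ f₂ = f₁ · 9.61/7.41 = 478 × 1.29690 ≈ 619.9163 mm.
Sensor diagonal = √(16.49² + 9.61²) = √364.2722 ≈ 19.0859 mm.
Diagonal AOV on the new format = 2·arctan(19.0859 / (2 × 619.9163)) = 2·arctan(0.01539) ≈ 1.7639°.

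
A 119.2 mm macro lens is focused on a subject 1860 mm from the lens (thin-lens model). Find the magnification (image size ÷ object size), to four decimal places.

Thin lens: 1/f = 1/dₒ + 1/dᵢ → 1/dᵢ = 1/119.2 − 1/1860 = 0.0078516 mm⁻¹, so dᵢ ≈ 127.3621 mm.
Magnification m = dᵢ/dₒ = 127.3621/1860 ≈ 0.06847.

0.0685×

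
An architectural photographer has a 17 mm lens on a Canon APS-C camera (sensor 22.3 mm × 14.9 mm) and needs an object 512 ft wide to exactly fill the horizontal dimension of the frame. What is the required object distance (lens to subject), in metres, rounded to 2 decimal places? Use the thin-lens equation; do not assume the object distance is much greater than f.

118.98 m

W: 512 ft × 304.8 mm/ft = 156057.60 mm.
Magnification m = w/W = dᵢ/dₒ; combined with 1/f = 1/dₒ + 1/dᵢ this gives dₒ = f·(1 + W/w).
dₒ = 17 mm × (1 + 156058/22.3) = 17 × 6999.0984 ≈ 118984.673 mm = 118.985 m.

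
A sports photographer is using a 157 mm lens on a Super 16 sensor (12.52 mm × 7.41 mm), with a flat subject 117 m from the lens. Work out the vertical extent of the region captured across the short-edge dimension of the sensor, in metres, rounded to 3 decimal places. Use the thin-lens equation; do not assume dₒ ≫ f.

dₒ: 117 m = 117000 mm.
Similar triangles through the lens centre give W/dₒ = h/dᵢ; with 1/f = 1/dₒ + 1/dᵢ this gives W = h·(dₒ − f)/f.
W = 7.41 mm × (117000 − 157) / 157 = 7.41 × 744.2229 ≈ 5514.692 mm = 5.51469 m.

5.515 m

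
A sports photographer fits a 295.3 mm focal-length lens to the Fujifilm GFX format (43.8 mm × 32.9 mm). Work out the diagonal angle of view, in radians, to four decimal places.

Sensor diagonal = √(43.8² + 32.9²) = √3000.8500 ≈ 54.7800 mm.
Angle of view α = 2·arctan(d/2f) with d = 54.7800 mm and f = 295.3 mm.
d/2f = 0.09275; arctan(0.09275) ≈ 0.0925 rad, so α ≈ 0.1850 rad.

0.1850 rad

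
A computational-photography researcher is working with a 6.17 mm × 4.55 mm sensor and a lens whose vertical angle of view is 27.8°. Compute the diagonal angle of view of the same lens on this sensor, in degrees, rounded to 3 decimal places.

45.269°

From the vertical AOV: f = 4.55 / (2·tan(13.9°)) = 4.55 / 0.49495 ≈ 9.1928 mm.
Sensor diagonal = √(6.17² + 4.55²) = √58.7714 ≈ 7.6663 mm.
Diagonal AOV = 2·arctan(7.6663 / (2 × 9.1928)) = 2·arctan(0.41697) ≈ 45.2692°.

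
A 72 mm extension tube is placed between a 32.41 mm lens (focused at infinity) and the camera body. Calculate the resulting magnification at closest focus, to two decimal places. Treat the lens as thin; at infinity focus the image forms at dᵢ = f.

The tube moves the image plane from f to f + e, so dᵢ = 32.41 + 72 = 104.41 mm. Focus is achieved when 1/f = 1/dₒ + 1/dᵢ, giving dₒ = 1/(1/f − 1/(f+e)).
Magnification m = dᵢ/dₒ = (f+e)·(1/f − 1/(f+e)) = e/f = 72/32.41 ≈ 2.2215.

2.22×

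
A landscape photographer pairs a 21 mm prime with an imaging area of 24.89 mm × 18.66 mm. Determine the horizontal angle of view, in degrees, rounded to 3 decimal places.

Angle of view α = 2·arctan(w/2f) with w = 24.89 mm and f = 21 mm.
w/2f = 0.59262; arctan(0.59262) ≈ 30.6518°, so α ≈ 61.3036°.

61.304°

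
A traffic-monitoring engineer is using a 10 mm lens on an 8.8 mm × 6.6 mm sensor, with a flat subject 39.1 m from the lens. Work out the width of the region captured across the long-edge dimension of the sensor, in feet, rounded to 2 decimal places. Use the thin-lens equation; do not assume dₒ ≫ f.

dₒ: 39.1 m = 39100 mm.
Similar triangles through the lens centre give W/dₒ = w/dᵢ; with 1/f = 1/dₒ + 1/dᵢ this gives W = w·(dₒ − f)/f.
W = 8.8 mm × (39100 − 10) / 10 = 8.8 × 3909.0000 ≈ 34399.200 mm = 34399.200/304.8 ft = 112.858 ft.

112.86 ft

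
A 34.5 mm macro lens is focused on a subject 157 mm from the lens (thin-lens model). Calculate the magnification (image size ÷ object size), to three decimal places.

0.282×

Thin lens: 1/f = 1/dₒ + 1/dᵢ → 1/dᵢ = 1/34.5 − 1/157 = 0.0226161 mm⁻¹, so dᵢ ≈ 44.2163 mm.
Magnification m = dᵢ/dₒ = 44.2163/157 ≈ 0.28163.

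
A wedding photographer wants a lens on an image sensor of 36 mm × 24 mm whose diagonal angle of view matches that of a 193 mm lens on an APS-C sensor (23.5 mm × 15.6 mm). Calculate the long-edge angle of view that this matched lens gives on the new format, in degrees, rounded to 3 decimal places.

6.959°

Sensor diagonal = √(23.5² + 15.6²) = √795.6100 ≈ 28.2066 mm.
Sensor diagonal = √(36² + 24²) = √1872.0000 ≈ 43.2666 mm.
Equal diagonal AOV ⇒ f₂ = f₁ · 43.2666/28.2066 = 193 × 1.53392 ≈ 296.0466 mm.
Long-edge AOV on the new format = 2·arctan(36 / (2 × 296.0466)) = 2·arctan(0.06080) ≈ 6.9587°.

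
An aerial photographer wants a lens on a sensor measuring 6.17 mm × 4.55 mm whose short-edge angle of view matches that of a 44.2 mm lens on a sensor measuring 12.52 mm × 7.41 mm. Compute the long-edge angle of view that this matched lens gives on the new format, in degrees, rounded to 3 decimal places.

Equal short-edge AOV ⇒ f₂ = f₁ · 4.55/7.41 = 44.2 × 0.61404 ≈ 27.1404 mm.
Long-edge AOV on the new format = 2·arctan(6.17 / (2 × 27.1404)) = 2·arctan(0.11367) ≈ 12.9698°.

12.970°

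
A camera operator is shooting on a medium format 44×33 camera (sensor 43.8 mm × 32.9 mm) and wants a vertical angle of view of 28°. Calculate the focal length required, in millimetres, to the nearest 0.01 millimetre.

65.98 mm

From α = 2·arctan(h/2f) we get f = h / (2·tan(α/2)).
With h = 32.9 mm and α/2 = 14°, tan(α/2) ≈ 0.24933, so f ≈ 32.9 / 0.49866 ≈ 65.9773 mm.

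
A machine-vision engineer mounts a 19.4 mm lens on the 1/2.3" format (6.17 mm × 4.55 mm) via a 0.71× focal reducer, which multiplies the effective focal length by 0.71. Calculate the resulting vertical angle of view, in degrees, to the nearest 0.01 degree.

Effective focal length f = 19.4 × 0.71 = 13.774 mm.
α = 2·arctan(4.55 / (2 × 13.774)) = 2·arctan(0.16517) ≈ 18.7573°.

18.76°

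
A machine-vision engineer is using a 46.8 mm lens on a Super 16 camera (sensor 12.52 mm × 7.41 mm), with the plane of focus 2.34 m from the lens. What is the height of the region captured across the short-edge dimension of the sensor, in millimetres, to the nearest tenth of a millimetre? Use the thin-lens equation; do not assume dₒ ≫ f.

363.1 mm

dₒ: 2.34 m = 2340 mm.
Similar triangles through the lens centre give W/dₒ = h/dᵢ; with 1/f = 1/dₒ + 1/dᵢ this gives W = h·(dₒ − f)/f.
W = 7.41 mm × (2340 − 46.8) / 46.8 = 7.41 × 49.0000 ≈ 363.090 mm.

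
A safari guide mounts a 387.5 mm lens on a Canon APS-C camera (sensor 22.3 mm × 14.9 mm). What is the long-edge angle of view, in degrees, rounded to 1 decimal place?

3.3°

Angle of view α = 2·arctan(w/2f) with w = 22.3 mm and f = 387.5 mm.
w/2f = 0.02877; arctan(0.02877) ≈ 1.6482°, so α ≈ 3.2964°.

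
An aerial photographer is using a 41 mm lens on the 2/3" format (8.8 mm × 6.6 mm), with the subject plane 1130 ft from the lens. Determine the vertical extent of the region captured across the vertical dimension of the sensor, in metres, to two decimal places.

55.44 m

dₒ: 1130 ft × 304.8 mm/ft = 344423.99 mm.
Similar triangles through the lens centre give W/dₒ = h/dᵢ; with 1/f = 1/dₒ + 1/dᵢ this gives W = h·(dₒ − f)/f.
W = 6.6 mm × (344424 − 41) / 41 = 6.6 × 8399.5851 ≈ 55437.262 mm = 55.4373 m.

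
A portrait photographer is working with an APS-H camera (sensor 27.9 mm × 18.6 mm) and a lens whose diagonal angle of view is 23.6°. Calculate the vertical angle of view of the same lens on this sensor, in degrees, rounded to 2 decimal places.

Sensor diagonal = √(27.9² + 18.6²) = √1124.3700 ≈ 33.5316 mm.
From the diagonal AOV: f = 33.5316 / (2·tan(11.8°)) = 33.5316 / 0.41782 ≈ 80.2534 mm.
Vertical AOV = 2·arctan(18.6 / (2 × 80.2534)) = 2·arctan(0.11588) ≈ 13.2202°.

13.22°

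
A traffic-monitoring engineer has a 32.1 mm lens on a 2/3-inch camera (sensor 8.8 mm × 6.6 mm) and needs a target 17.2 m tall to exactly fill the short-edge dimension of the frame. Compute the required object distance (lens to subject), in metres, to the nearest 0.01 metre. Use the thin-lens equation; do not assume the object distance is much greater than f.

83.69 m

W: 17.2 m = 17200 mm.
Magnification m = h/W = dᵢ/dₒ; combined with 1/f = 1/dₒ + 1/dᵢ this gives dₒ = f·(1 + W/h).
dₒ = 32.1 mm × (1 + 17200/6.6) = 32.1 × 2607.0606 ≈ 83686.645 mm = 83.6866 m.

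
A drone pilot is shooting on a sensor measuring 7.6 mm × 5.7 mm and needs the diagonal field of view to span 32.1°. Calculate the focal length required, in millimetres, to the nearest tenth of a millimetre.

16.5 mm

Sensor diagonal = √(7.6² + 5.7²) = √90.2500 ≈ 9.5000 mm.
From α = 2·arctan(d/2f) we get f = d / (2·tan(α/2)).
With d = 9.5000 mm and α/2 = 16.05°, tan(α/2) ≈ 0.28769, so f ≈ 9.5000 / 0.57538 ≈ 16.5108 mm.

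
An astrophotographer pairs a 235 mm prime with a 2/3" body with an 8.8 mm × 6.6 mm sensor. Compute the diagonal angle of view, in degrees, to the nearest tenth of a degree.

2.7°

Sensor diagonal = √(8.8² + 6.6²) = √121.0000 ≈ 11.0000 mm.
Angle of view α = 2·arctan(d/2f) with d = 11.0000 mm and f = 235 mm.
d/2f = 0.02340; arctan(0.02340) ≈ 1.3407°, so α ≈ 2.6814°.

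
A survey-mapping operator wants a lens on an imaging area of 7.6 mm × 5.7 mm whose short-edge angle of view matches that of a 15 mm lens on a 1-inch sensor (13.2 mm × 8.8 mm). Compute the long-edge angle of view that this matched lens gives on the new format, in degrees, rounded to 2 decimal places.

Equal short-edge AOV ⇒ f₂ = f₁ · 5.7/8.8 = 15 × 0.64773 ≈ 9.7159 mm.
Long-edge AOV on the new format = 2·arctan(7.6 / (2 × 9.7159)) = 2·arctan(0.39111) ≈ 42.7220°.

42.72°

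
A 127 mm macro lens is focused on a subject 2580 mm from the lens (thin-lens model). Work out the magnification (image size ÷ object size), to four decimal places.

0.0518×

Thin lens: 1/f = 1/dₒ + 1/dᵢ → 1/dᵢ = 1/127 − 1/2580 = 0.0074864 mm⁻¹, so dᵢ ≈ 133.5752 mm.
Magnification m = dᵢ/dₒ = 133.5752/2580 ≈ 0.05177.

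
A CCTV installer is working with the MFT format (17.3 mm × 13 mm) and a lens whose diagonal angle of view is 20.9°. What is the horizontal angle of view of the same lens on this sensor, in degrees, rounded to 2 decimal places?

16.78°

Sensor diagonal = √(17.3² + 13²) = √468.2900 ≈ 21.6400 mm.
From the diagonal AOV: f = 21.6400 / (2·tan(10.45°)) = 21.6400 / 0.36887 ≈ 58.6652 mm.
Horizontal AOV = 2·arctan(17.3 / (2 × 58.6652)) = 2·arctan(0.14745) ≈ 16.7753°.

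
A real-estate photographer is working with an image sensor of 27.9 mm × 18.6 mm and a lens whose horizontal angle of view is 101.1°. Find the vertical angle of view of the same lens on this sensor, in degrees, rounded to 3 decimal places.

78.027°

From the horizontal AOV: f = 27.9 / (2·tan(50.55°)) = 27.9 / 2.43051 ≈ 11.4791 mm.
Vertical AOV = 2·arctan(18.6 / (2 × 11.4791)) = 2·arctan(0.81017) ≈ 78.0268°.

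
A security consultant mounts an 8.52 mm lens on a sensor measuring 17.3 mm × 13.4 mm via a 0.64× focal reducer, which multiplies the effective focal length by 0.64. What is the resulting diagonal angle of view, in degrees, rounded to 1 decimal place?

127.0°

Effective focal length f = 8.52 × 0.64 = 5.4528 mm.
Sensor diagonal = √(17.3² + 13.4²) = √478.8500 ≈ 21.8826 mm.
α = 2·arctan(21.883 / (2 × 5.4528)) = 2·arctan(2.00655) ≈ 127.0196°.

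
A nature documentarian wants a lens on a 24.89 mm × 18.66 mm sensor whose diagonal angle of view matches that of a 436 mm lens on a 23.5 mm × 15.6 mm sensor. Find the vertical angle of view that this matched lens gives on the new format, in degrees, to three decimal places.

Sensor diagonal = √(23.5² + 15.6²) = √795.6100 ≈ 28.2066 mm.
Sensor diagonal = √(24.89² + 18.66²) = √967.7077 ≈ 31.1080 mm.
Equal diagonal AOV ⇒ f₂ = f₁ · 31.1080/28.2066 = 436 × 1.10286 ≈ 480.8487 mm.
Vertical AOV on the new format = 2·arctan(18.66 / (2 × 480.8487)) = 2·arctan(0.01940) ≈ 2.2232°.

2.223°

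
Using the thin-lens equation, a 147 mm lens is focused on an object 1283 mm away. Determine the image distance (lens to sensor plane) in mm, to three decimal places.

166.022 mm

1/dᵢ = 1/f − 1/dₒ = 1/147 − 1/1283 = 0.0060233 mm⁻¹.
dᵢ = 1/0.0060233 ≈ 166.0220 mm.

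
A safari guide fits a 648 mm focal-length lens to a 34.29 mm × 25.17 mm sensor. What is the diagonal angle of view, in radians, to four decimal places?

0.0656 rad

Sensor diagonal = √(34.29² + 25.17²) = √1809.3330 ≈ 42.5363 mm.
Angle of view α = 2·arctan(d/2f) with d = 42.5363 mm and f = 648 mm.
d/2f = 0.03282; arctan(0.03282) ≈ 0.0328 rad, so α ≈ 0.0656 rad.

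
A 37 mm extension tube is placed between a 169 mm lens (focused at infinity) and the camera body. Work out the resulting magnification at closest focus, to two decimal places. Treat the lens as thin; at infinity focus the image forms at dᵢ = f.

0.22×

The tube moves the image plane from f to f + e, so dᵢ = 169 + 37 = 206 mm. Focus is achieved when 1/f = 1/dₒ + 1/dᵢ, giving dₒ = 1/(1/f − 1/(f+e)).
Magnification m = dᵢ/dₒ = (f+e)·(1/f − 1/(f+e)) = e/f = 37/169 ≈ 0.2189.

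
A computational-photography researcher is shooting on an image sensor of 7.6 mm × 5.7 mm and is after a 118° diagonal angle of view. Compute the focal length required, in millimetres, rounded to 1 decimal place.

2.9 mm

Sensor diagonal = √(7.6² + 5.7²) = √90.2500 ≈ 9.5000 mm.
From α = 2·arctan(d/2f) we get f = d / (2·tan(α/2)).
With d = 9.5000 mm and α/2 = 59°, tan(α/2) ≈ 1.66428, so f ≈ 9.5000 / 3.32856 ≈ 2.8541 mm.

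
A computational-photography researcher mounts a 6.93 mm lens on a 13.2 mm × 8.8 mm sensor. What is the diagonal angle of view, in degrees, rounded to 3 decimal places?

Sensor diagonal = √(13.2² + 8.8²) = √251.6800 ≈ 15.8644 mm.
Angle of view α = 2·arctan(d/2f) with d = 15.8644 mm and f = 6.93 mm.
d/2f = 1.14462; arctan(1.14462) ≈ 48.8578°, so α ≈ 97.7156°.

97.716°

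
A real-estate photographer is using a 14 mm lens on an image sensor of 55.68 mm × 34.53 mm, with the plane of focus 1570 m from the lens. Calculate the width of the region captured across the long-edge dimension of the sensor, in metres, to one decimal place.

dₒ: 1570 m = 1.57e+06 mm.
Similar triangles through the lens centre give W/dₒ = w/dᵢ; with 1/f = 1/dₒ + 1/dᵢ this gives W = w·(dₒ − f)/f.
W = 55.68 mm × (1.57e+06 − 14) / 14 = 55.68 × 112141.8571 ≈ 6244058.606 mm = 6244.06 m.

6244.1 m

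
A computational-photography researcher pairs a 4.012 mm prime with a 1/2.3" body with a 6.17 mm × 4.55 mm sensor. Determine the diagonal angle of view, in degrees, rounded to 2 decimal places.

Sensor diagonal = √(6.17² + 4.55²) = √58.7714 ≈ 7.6663 mm.
Angle of view α = 2·arctan(d/2f) with d = 7.6663 mm and f = 4.012 mm.
d/2f = 0.95542; arctan(0.95542) ≈ 43.6938°, so α ≈ 87.3877°.

87.39°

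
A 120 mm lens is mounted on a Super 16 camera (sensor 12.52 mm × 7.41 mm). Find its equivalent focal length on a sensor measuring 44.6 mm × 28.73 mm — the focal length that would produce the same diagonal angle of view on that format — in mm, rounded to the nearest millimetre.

Sensor diagonal = √(12.52² + 7.41²) = √211.6585 ≈ 14.5485 mm.
Sensor diagonal = √(44.6² + 28.73²) = √2814.5729 ≈ 53.0525 mm.
Equal angle of view means equal diagonal/f ratio, so f₂ = f₁ · (diagonal₂/diagonal₁) = 120 × 53.0525/14.5485.
f₂ = 120 × 3.64660 ≈ 437.592 mm.

438 mm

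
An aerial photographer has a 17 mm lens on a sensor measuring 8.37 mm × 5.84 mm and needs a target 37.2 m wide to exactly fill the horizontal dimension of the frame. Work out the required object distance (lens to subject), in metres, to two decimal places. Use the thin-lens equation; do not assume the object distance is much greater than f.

75.57 m

W: 37.2 m = 37200 mm.
Magnification m = w/W = dᵢ/dₒ; combined with 1/f = 1/dₒ + 1/dᵢ this gives dₒ = f·(1 + W/w).
dₒ = 17 mm × (1 + 37200/8.37) = 17 × 4445.4444 ≈ 75572.556 mm = 75.5726 m.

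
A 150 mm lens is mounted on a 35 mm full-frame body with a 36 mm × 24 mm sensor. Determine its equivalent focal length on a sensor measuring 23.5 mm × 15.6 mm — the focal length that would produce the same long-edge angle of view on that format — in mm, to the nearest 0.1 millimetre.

97.9 mm

Equal angle of view means equal width/f ratio, so f₂ = f₁ · (width₂/width₁) = 150 × 23.5/36.
f₂ = 150 × 0.65278 ≈ 97.917 mm.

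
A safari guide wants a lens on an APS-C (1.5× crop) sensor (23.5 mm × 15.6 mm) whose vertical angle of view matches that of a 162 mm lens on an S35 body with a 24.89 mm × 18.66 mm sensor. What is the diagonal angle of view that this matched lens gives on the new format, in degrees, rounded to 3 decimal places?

11.890°

Equal vertical AOV ⇒ f₂ = f₁ · 15.6/18.66 = 162 × 0.83601 ≈ 135.4341 mm.
Sensor diagonal = √(23.5² + 15.6²) = √795.6100 ≈ 28.2066 mm.
Diagonal AOV on the new format = 2·arctan(28.2066 / (2 × 135.4341)) = 2·arctan(0.10413) ≈ 11.8900°.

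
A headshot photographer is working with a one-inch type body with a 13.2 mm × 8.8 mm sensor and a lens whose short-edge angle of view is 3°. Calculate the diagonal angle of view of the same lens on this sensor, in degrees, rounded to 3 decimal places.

From the short-edge AOV: f = 8.8 / (2·tan(1.5°)) = 8.8 / 0.05237 ≈ 168.0292 mm.
Sensor diagonal = √(13.2² + 8.8²) = √251.6800 ≈ 15.8644 mm.
Diagonal AOV = 2·arctan(15.8644 / (2 × 168.0292)) = 2·arctan(0.04721) ≈ 5.4055°.

5.406°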